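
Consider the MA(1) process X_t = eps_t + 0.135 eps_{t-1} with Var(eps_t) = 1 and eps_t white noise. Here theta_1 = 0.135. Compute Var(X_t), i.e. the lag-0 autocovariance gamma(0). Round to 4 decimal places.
\gamma(0) = 1.0182

For an MA(q) process X_t = eps_t + sum_i theta_i eps_{t-i} with
Var(eps_t) = sigma^2, the variance is
  gamma(0) = sigma^2 * (1 + sum_i theta_i^2).
  sum_i theta_i^2 = (0.135)^2 = 0.018225.
  gamma(0) = 1 * (1 + 0.018225) = 1 * 1.018225 = 1.018225, which rounds to 1.0182.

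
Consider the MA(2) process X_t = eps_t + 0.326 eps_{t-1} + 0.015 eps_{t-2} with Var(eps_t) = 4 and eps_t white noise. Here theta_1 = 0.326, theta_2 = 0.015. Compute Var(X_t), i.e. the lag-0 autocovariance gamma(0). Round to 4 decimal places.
\gamma(0) = 4.4260

For an MA(q) process X_t = eps_t + sum_i theta_i eps_{t-i} with
Var(eps_t) = sigma^2, the variance is
  gamma(0) = sigma^2 * (1 + sum_i theta_i^2).
  sum_i theta_i^2 = (0.326)^2 + (0.015)^2 = 0.106276 + 0.000225 = 0.106501.
  gamma(0) = 4 * (1 + 0.106501) = 4 * 1.106501 = 4.426004, which rounds to 4.4260.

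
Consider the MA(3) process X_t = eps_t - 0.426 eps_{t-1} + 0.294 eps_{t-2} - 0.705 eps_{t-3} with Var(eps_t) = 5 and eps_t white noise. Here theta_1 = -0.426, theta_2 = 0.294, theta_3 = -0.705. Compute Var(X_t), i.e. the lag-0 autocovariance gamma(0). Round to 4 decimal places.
\gamma(0) = 8.8247

For an MA(q) process X_t = eps_t + sum_i theta_i eps_{t-i} with
Var(eps_t) = sigma^2, the variance is
  gamma(0) = sigma^2 * (1 + sum_i theta_i^2).
  sum_i theta_i^2 = (-0.426)^2 + (0.294)^2 + (-0.705)^2 = 0.181476 + 0.086436 + 0.497025 = 0.764937.
  gamma(0) = 5 * (1 + 0.764937) = 5 * 1.764937 = 8.824685, which rounds to 8.8247.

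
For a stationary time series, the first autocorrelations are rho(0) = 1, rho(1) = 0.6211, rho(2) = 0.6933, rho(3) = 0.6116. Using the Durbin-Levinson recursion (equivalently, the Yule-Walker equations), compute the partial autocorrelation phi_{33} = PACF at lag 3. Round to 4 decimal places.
\phi_{33} = 0.1860

The PACF at lag k is phi_{kk}, the last component of the solution
to the Yule-Walker system G_k phi = r_k where
  (G_k)_{ij} = rho(|i - j|), (r_k)_i = rho(i), i,j = 1..k.
Equivalently, Durbin-Levinson gives phi_{kk} iteratively:
  phi_{11} = rho(1)
  phi_{kk} = [rho(k) - sum_{j=1..k-1} phi_{k-1,j} rho(k-j)]
            / [1 - sum_{j=1..k-1} phi_{k-1,j} rho(j)],
  phi_{k,j} = phi_{k-1,j} - phi_{kk} phi_{k-1,k-j},  j = 1..k-1.
Step k = 1:
  phi_11 = rho(1) = 0.6211.
Step k = 2:
  phi_22 = [rho(2) - phi_11 rho(1)] / [1 - phi_11 rho(1)] = [0.6933 - (0.6211)(0.6211)] / [1 - (0.6211)(0.6211)]
         = 0.30753479 / 0.61423479 = 0.50068.
  Update: phi_21 = phi_11 - phi_22 phi_11 = 0.6211 - (0.50068)(0.6211) = 0.310128.
Step k = 3:
  phi_33 = [rho(3) - phi_21 rho(2) - phi_22 rho(1)] / [1 - phi_21 rho(1) - phi_22 rho(2)]
    numerator   = 0.6116 - (0.310128)(0.6933) - (0.50068)(0.6211) = 0.08561624
    denominator = 1 - (0.310128)(0.6211) - (0.50068)(0.6933) = 0.46025841
  phi_33 = 0.08561624 / 0.46025841 = 0.186.
Therefore phi_{33} = 0.1860.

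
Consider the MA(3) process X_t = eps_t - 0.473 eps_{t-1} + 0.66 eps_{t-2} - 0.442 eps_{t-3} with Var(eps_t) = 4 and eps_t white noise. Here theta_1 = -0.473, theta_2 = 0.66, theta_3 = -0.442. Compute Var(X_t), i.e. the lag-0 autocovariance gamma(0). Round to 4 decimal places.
\gamma(0) = 7.4188

For an MA(q) process X_t = eps_t + sum_i theta_i eps_{t-i} with
Var(eps_t) = sigma^2, the variance is
  gamma(0) = sigma^2 * (1 + sum_i theta_i^2).
  sum_i theta_i^2 = (-0.473)^2 + (0.66)^2 + (-0.442)^2 = 0.223729 + 0.4356 + 0.195364 = 0.854693.
  gamma(0) = 4 * (1 + 0.854693) = 4 * 1.854693 = 7.418772, which rounds to 7.4188.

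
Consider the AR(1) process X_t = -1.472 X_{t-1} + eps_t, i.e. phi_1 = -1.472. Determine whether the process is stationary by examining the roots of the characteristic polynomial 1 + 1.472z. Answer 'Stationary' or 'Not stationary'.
\text{Not stationary}

The AR(p) characteristic polynomial is P(z) = 1 + 1.472z.
Stationarity requires all roots to lie outside the unit circle, i.e. |z| > 1 for every root.
This is linear in z: 1 + (1.472) z = 0  =>  z = -1/(1.472) = -0.679348,  |z| = 0.679348.
Moduli of all roots: 0.6793.
All moduli strictly greater than 1? No.
Verdict: Not stationary.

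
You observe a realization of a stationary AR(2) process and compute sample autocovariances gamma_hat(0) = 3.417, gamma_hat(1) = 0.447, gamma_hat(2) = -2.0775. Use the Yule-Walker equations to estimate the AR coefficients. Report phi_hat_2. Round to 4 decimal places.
\hat\phi_{2} = -0.6360

The Yule-Walker equations for an AR(p) process read, in matrix form,
  Gamma_p phi = r_p,   with   (Gamma_p)_{ij} = gamma(|i - j|),
                       (r_p)_i = gamma(i),   i,j = 1..p.
Substitute the sample gammas (Toeplitz matrix and right-hand side of size 2):
  Gamma_p = [[3.417, 0.447], [0.447, 3.417]]
  r_p     = [0.447, -2.0775]
Written out:
  3.417 phi_1 + 0.447 phi_2 = 0.447
  0.447 phi_1 + 3.417 phi_2 = -2.0775
Solve by Cramer's rule:
  det = gamma(0)^2 - gamma(1)^2 = (3.417)^2 - (0.447)^2 = 11.675889 - 0.199809 = 11.47608
  phi_hat_1 = [gamma(1) gamma(0) - gamma(1) gamma(2)] / det = [(0.447)(3.417) - (0.447)(-2.0775)] / 11.47608 = 2.4560415 / 11.47608 = 0.214
  phi_hat_2 = [gamma(0) gamma(2) - gamma(1)^2] / det = [(3.417)(-2.0775) - (0.447)^2] / 11.47608 = -7.2986265 / 11.47608 = -0.636
So phi_hat = [0.2140, -0.6360].
Therefore phi_hat_2 = -0.6360.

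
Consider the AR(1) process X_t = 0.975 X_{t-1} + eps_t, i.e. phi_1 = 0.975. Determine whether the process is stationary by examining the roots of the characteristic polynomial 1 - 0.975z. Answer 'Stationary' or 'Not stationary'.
\text{Stationary}

The AR(p) characteristic polynomial is P(z) = 1 - 0.975z.
Stationarity requires all roots to lie outside the unit circle, i.e. |z| > 1 for every root.
This is linear in z: 1 + (-0.975) z = 0  =>  z = -1/(-0.975) = 1.025641,  |z| = 1.025641.
Moduli of all roots: 1.0256.
All moduli strictly greater than 1? Yes.
Verdict: Stationary.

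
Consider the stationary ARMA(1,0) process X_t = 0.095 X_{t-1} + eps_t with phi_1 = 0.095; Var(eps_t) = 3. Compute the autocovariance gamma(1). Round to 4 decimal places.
\gamma(1) = 0.2876

Multiply the model equation by X_{t-k} and take expectations. With theta_0 = psi_0 = 1 and psi_j the MA(infinity) weights, this gives
  gamma(k) - sum_i phi_i gamma(k-i) = c_k,
  c_k = sigma^2 * sum_{j=k..q} theta_j psi_{j-k}   (c_k = 0 for k > q),
using gamma(-m) = gamma(m).
Pure AR (q = 0): c_0 = sigma^2 = 3, c_k = 0 for k >= 1.
Equations for k = 0 and k = 1 (AR order 1):
  gamma(0) = phi_1 gamma(1) + c_0
  gamma(1) = phi_1 gamma(0) + c_1
Substituting the second into the first: gamma(0) (1 - phi_1^2) = c_0 + phi_1 c_1, so
  gamma(0) = c_0 / (1 - phi_1^2) = 3 / (1 - (0.095)^2) = 3 / 0.990975 = 3.027322.
  gamma(1) = phi_1 gamma(0) = (0.095)(3.027322) = 0.287596.
Therefore gamma(1) = 0.2876 (to 4 decimal places).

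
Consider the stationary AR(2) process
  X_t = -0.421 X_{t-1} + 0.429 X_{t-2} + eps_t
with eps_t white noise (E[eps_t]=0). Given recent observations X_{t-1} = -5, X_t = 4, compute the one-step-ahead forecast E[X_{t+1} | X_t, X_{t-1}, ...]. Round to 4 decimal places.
E[X_{t+1} \mid \mathcal F_t] = -3.8290

For an AR(p) model X_t = c + sum_i phi_i X_{t-i} + eps_t, the
one-step-ahead conditional mean is
  E[X_{t+1} | X_t, ...] = c + sum_i phi_i X_{t+1-i}.
Substitute known values:
  E[X_{t+1} | ...] = (-0.421) * (4) + (0.429) * (-5)
                   = -3.8290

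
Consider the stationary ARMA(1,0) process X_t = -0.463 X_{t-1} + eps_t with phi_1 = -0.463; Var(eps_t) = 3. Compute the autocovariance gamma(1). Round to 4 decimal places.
\gamma(1) = -1.7680

Multiply the model equation by X_{t-k} and take expectations. With theta_0 = psi_0 = 1 and psi_j the MA(infinity) weights, this gives
  gamma(k) - sum_i phi_i gamma(k-i) = c_k,
  c_k = sigma^2 * sum_{j=k..q} theta_j psi_{j-k}   (c_k = 0 for k > q),
using gamma(-m) = gamma(m).
Pure AR (q = 0): c_0 = sigma^2 = 3, c_k = 0 for k >= 1.
Equations for k = 0 and k = 1 (AR order 1):
  gamma(0) = phi_1 gamma(1) + c_0
  gamma(1) = phi_1 gamma(0) + c_1
Substituting the second into the first: gamma(0) (1 - phi_1^2) = c_0 + phi_1 c_1, so
  gamma(0) = c_0 / (1 - phi_1^2) = 3 / (1 - (-0.463)^2) = 3 / 0.785631 = 3.818587.
  gamma(1) = phi_1 gamma(0) = (-0.463)(3.818587) = -1.768006.
Therefore gamma(1) = -1.7680 (to 4 decimal places).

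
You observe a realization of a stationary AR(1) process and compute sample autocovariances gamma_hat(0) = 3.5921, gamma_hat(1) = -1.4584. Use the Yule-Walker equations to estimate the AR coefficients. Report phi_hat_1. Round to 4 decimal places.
\hat\phi_{1} = -0.4060

The Yule-Walker equations for an AR(p) process read, in matrix form,
  Gamma_p phi = r_p,   with   (Gamma_p)_{ij} = gamma(|i - j|),
                       (r_p)_i = gamma(i),   i,j = 1..p.
Substitute the sample gammas (Toeplitz matrix and right-hand side of size 1):
  Gamma_p = [[3.5921]]
  r_p     = [-1.4584]
With p = 1 this is the single equation gamma(0) phi_1 = gamma(1):
  phi_hat_1 = gamma(1) / gamma(0) = -1.4584 / 3.5921 = -0.4060.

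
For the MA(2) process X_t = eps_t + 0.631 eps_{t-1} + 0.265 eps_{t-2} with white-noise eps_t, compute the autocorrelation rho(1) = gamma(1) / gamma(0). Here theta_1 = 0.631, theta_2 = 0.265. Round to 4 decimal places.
\rho(1) = 0.5436

For an MA(q) process with theta_0 = 1, the autocovariance is
  gamma(k) = sigma^2 * sum_{i=0..q-k} theta_i * theta_{i+k},
and rho(k) = gamma(k) / gamma(0). Sigma^2 cancels.
  numerator   = (1)*(0.631) + (0.631)*(0.265) = 0.798215.
  denominator = (1)^2 + (0.631)^2 + (0.265)^2 = 1.468386.
  rho(1) = 0.798215 / 1.468386 = 0.5436.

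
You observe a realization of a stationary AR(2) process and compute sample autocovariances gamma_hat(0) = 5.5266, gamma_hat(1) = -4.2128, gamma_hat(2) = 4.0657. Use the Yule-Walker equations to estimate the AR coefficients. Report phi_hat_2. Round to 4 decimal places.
\hat\phi_{2} = 0.3690

The Yule-Walker equations for an AR(p) process read, in matrix form,
  Gamma_p phi = r_p,   with   (Gamma_p)_{ij} = gamma(|i - j|),
                       (r_p)_i = gamma(i),   i,j = 1..p.
Substitute the sample gammas (Toeplitz matrix and right-hand side of size 2):
  Gamma_p = [[5.5266, -4.2128], [-4.2128, 5.5266]]
  r_p     = [-4.2128, 4.0657]
Written out:
  5.5266 phi_1 - 4.2128 phi_2 = -4.2128
  -4.2128 phi_1 + 5.5266 phi_2 = 4.0657
Solve by Cramer's rule:
  det = gamma(0)^2 - gamma(1)^2 = (5.5266)^2 - (-4.2128)^2 = 30.54330756 - 17.74768384 = 12.79562372
  phi_hat_1 = [gamma(1) gamma(0) - gamma(1) gamma(2)] / det = [(-4.2128)(5.5266) - (-4.2128)(4.0657)] / 12.79562372 = -6.15447952 / 12.79562372 = -0.481
  phi_hat_2 = [gamma(0) gamma(2) - gamma(1)^2] / det = [(5.5266)(4.0657) - (-4.2128)^2] / 12.79562372 = 4.72181378 / 12.79562372 = 0.369
So phi_hat = [-0.4810, 0.3690].
Therefore phi_hat_2 = 0.3690.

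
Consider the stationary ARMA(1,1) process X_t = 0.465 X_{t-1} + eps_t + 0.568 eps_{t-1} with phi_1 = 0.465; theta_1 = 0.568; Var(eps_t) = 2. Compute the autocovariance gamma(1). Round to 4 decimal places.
\gamma(1) = 3.3322

Multiply the model equation by X_{t-k} and take expectations. With theta_0 = psi_0 = 1 and psi_j the MA(infinity) weights, this gives
  gamma(k) - sum_i phi_i gamma(k-i) = c_k,
  c_k = sigma^2 * sum_{j=k..q} theta_j psi_{j-k}   (c_k = 0 for k > q),
using gamma(-m) = gamma(m).
psi-weights needed (psi_j = theta_j + sum_i phi_i psi_{j-i}):
  psi_1 = theta_1 + phi_1 = 0.568 + (0.465) = 1.033
Right-hand sides:
  c_0 = sigma^2 (1 + theta_1 psi_1) = 2 * (1 + (0.568)(1.033)) = 2 * 1.586744 = 3.173488
  c_1 = sigma^2 theta_1 = 2 * (0.568) = 1.136
  c_2 = 0
Equations for k = 0 and k = 1 (AR order 1):
  gamma(0) = phi_1 gamma(1) + c_0
  gamma(1) = phi_1 gamma(0) + c_1
Substituting the second into the first: gamma(0) (1 - phi_1^2) = c_0 + phi_1 c_1, so
  gamma(0) = (c_0 + phi_1 c_1) / (1 - phi_1^2) = (3.173488 + (0.465)(1.136)) / (1 - (0.465)^2) = 3.701728 / 0.783775 = 4.722947.
  gamma(1) = phi_1 gamma(0) + c_1 = (0.465)(4.722947) + (1.136) = 3.33217.
Therefore gamma(1) = 3.3322 (to 4 decimal places).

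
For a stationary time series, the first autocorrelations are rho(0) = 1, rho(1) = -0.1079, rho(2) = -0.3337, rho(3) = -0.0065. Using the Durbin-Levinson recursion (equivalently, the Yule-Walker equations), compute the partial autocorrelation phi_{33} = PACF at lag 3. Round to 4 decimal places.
\phi_{33} = -0.1069

The PACF at lag k is phi_{kk}, the last component of the solution
to the Yule-Walker system G_k phi = r_k where
  (G_k)_{ij} = rho(|i - j|), (r_k)_i = rho(i), i,j = 1..k.
Equivalently, Durbin-Levinson gives phi_{kk} iteratively:
  phi_{11} = rho(1)
  phi_{kk} = [rho(k) - sum_{j=1..k-1} phi_{k-1,j} rho(k-j)]
            / [1 - sum_{j=1..k-1} phi_{k-1,j} rho(j)],
  phi_{k,j} = phi_{k-1,j} - phi_{kk} phi_{k-1,k-j},  j = 1..k-1.
Step k = 1:
  phi_11 = rho(1) = -0.1079.
Step k = 2:
  phi_22 = [rho(2) - phi_11 rho(1)] / [1 - phi_11 rho(1)] = [-0.3337 - (-0.1079)(-0.1079)] / [1 - (-0.1079)(-0.1079)]
         = -0.34534241 / 0.98835759 = -0.34941.
  Update: phi_21 = phi_11 - phi_22 phi_11 = -0.1079 - (-0.34941)(-0.1079) = -0.145601.
Step k = 3:
  phi_33 = [rho(3) - phi_21 rho(2) - phi_22 rho(1)] / [1 - phi_21 rho(1) - phi_22 rho(2)]
    numerator   = -0.0065 - (-0.145601)(-0.3337) - (-0.34941)(-0.1079) = -0.09278856
    denominator = 1 - (-0.145601)(-0.1079) - (-0.34941)(-0.3337) = 0.86769136
  phi_33 = -0.09278856 / 0.86769136 = -0.1069.
Therefore phi_{33} = -0.1069.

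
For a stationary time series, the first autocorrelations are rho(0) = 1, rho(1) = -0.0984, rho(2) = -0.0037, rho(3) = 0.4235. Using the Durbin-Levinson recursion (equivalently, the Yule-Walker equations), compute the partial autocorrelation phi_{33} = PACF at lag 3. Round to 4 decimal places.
\phi_{33} = 0.4260

The PACF at lag k is phi_{kk}, the last component of the solution
to the Yule-Walker system G_k phi = r_k where
  (G_k)_{ij} = rho(|i - j|), (r_k)_i = rho(i), i,j = 1..k.
Equivalently, Durbin-Levinson gives phi_{kk} iteratively:
  phi_{11} = rho(1)
  phi_{kk} = [rho(k) - sum_{j=1..k-1} phi_{k-1,j} rho(k-j)]
            / [1 - sum_{j=1..k-1} phi_{k-1,j} rho(j)],
  phi_{k,j} = phi_{k-1,j} - phi_{kk} phi_{k-1,k-j},  j = 1..k-1.
Step k = 1:
  phi_11 = rho(1) = -0.0984.
Step k = 2:
  phi_22 = [rho(2) - phi_11 rho(1)] / [1 - phi_11 rho(1)] = [-0.0037 - (-0.0984)(-0.0984)] / [1 - (-0.0984)(-0.0984)]
         = -0.01338256 / 0.99031744 = -0.013513.
  Update: phi_21 = phi_11 - phi_22 phi_11 = -0.0984 - (-0.013513)(-0.0984) = -0.09973.
Step k = 3:
  phi_33 = [rho(3) - phi_21 rho(2) - phi_22 rho(1)] / [1 - phi_21 rho(1) - phi_22 rho(2)]
    numerator   = 0.4235 - (-0.09973)(-0.0037) - (-0.013513)(-0.0984) = 0.42180128
    denominator = 1 - (-0.09973)(-0.0984) - (-0.013513)(-0.0037) = 0.9901366
  phi_33 = 0.42180128 / 0.9901366 = 0.426.
Therefore phi_{33} = 0.4260.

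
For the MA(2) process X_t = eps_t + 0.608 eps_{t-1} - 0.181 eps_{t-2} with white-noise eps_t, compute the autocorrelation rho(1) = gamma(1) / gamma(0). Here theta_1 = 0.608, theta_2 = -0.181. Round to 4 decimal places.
\rho(1) = 0.3551

For an MA(q) process with theta_0 = 1, the autocovariance is
  gamma(k) = sigma^2 * sum_{i=0..q-k} theta_i * theta_{i+k},
and rho(k) = gamma(k) / gamma(0). Sigma^2 cancels.
  numerator   = (1)*(0.608) + (0.608)*(-0.181) = 0.497952.
  denominator = (1)^2 + (0.608)^2 + (-0.181)^2 = 1.402425.
  rho(1) = 0.497952 / 1.402425 = 0.3551.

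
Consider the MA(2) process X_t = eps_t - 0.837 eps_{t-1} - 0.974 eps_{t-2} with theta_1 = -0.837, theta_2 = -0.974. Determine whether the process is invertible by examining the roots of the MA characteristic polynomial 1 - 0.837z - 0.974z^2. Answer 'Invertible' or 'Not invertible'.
\text{Not invertible}

The MA(q) characteristic polynomial is P(z) = 1 - 0.837z - 0.974z^2.
Invertibility requires all roots to lie outside the unit circle, i.e. |z| > 1 for every root.
Set 1 + (-0.837) z + (-0.974) z^2 = 0, i.e. a z^2 + b z + c = 0 with a = -0.974, b = -0.837, c = 1.
Discriminant D = b^2 - 4ac = (-0.837)^2 - 4*(-0.974)*1 = 0.700569 - (-3.896) = 4.596569.
D >= 0, so the roots are real: z = (-b +/- sqrt(D)) / (2a) = (0.837 +/- 2.143961) / (-1.948).
  z_1 = (0.837 + 2.143961) / (-1.948) = -1.5303,   |z_1| = 1.5303.
  z_2 = (0.837 - 2.143961) / (-1.948) = 0.6709,   |z_2| = 0.6709.
Moduli of all roots: 1.5303, 0.6709.
All moduli strictly greater than 1? No.
Verdict: Not invertible.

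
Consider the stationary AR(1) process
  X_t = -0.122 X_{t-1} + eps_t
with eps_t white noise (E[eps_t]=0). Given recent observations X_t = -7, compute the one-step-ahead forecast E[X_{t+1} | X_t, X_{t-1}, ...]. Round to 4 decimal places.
E[X_{t+1} \mid \mathcal F_t] = 0.8540

For an AR(p) model X_t = c + sum_i phi_i X_{t-i} + eps_t, the
one-step-ahead conditional mean is
  E[X_{t+1} | X_t, ...] = c + sum_i phi_i X_{t+1-i}.
Substitute known values:
  E[X_{t+1} | ...] = (-0.122) * (-7)
                   = 0.8540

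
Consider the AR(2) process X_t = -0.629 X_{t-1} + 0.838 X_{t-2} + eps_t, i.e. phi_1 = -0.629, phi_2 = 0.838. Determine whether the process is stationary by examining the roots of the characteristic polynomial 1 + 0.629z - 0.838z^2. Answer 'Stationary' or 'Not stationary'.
\text{Not stationary}

The AR(p) characteristic polynomial is P(z) = 1 + 0.629z - 0.838z^2.
Stationarity requires all roots to lie outside the unit circle, i.e. |z| > 1 for every root.
Set 1 + (0.629) z + (-0.838) z^2 = 0, i.e. a z^2 + b z + c = 0 with a = -0.838, b = 0.629, c = 1.
Discriminant D = b^2 - 4ac = (0.629)^2 - 4*(-0.838)*1 = 0.395641 - (-3.352) = 3.747641.
D >= 0, so the roots are real: z = (-b +/- sqrt(D)) / (2a) = (-0.629 +/- 1.935882) / (-1.676).
  z_1 = (-0.629 + 1.935882) / (-1.676) = -0.7798,   |z_1| = 0.7798.
  z_2 = (-0.629 - 1.935882) / (-1.676) = 1.5304,   |z_2| = 1.5304.
Moduli of all roots: 0.7798, 1.5304.
All moduli strictly greater than 1? No.
Verdict: Not stationary.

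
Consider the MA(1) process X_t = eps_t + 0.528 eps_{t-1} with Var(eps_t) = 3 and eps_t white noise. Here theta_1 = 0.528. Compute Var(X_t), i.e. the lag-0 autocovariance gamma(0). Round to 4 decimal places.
\gamma(0) = 3.8364

For an MA(q) process X_t = eps_t + sum_i theta_i eps_{t-i} with
Var(eps_t) = sigma^2, the variance is
  gamma(0) = sigma^2 * (1 + sum_i theta_i^2).
  sum_i theta_i^2 = (0.528)^2 = 0.278784.
  gamma(0) = 3 * (1 + 0.278784) = 3 * 1.278784 = 3.836352, which rounds to 3.8364.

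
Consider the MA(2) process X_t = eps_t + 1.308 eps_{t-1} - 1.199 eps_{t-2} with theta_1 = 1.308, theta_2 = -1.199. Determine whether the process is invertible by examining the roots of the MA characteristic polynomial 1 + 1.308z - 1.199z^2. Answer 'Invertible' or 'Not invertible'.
\text{Not invertible}

The MA(q) characteristic polynomial is P(z) = 1 + 1.308z - 1.199z^2.
Invertibility requires all roots to lie outside the unit circle, i.e. |z| > 1 for every root.
Set 1 + (1.308) z + (-1.199) z^2 = 0, i.e. a z^2 + b z + c = 0 with a = -1.199, b = 1.308, c = 1.
Discriminant D = b^2 - 4ac = (1.308)^2 - 4*(-1.199)*1 = 1.710864 - (-4.796) = 6.506864.
D >= 0, so the roots are real: z = (-b +/- sqrt(D)) / (2a) = (-1.308 +/- 2.550856) / (-2.398).
  z_1 = (-1.308 + 2.550856) / (-2.398) = -0.5183,   |z_1| = 0.5183.
  z_2 = (-1.308 - 2.550856) / (-2.398) = 1.6092,   |z_2| = 1.6092.
Moduli of all roots: 0.5183, 1.6092.
All moduli strictly greater than 1? No.
Verdict: Not invertible.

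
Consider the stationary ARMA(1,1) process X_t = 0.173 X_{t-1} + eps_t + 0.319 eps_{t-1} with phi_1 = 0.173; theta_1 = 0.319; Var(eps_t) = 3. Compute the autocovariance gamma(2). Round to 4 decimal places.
\gamma(2) = 0.2778

Multiply the model equation by X_{t-k} and take expectations. With theta_0 = psi_0 = 1 and psi_j the MA(infinity) weights, this gives
  gamma(k) - sum_i phi_i gamma(k-i) = c_k,
  c_k = sigma^2 * sum_{j=k..q} theta_j psi_{j-k}   (c_k = 0 for k > q),
using gamma(-m) = gamma(m).
psi-weights needed (psi_j = theta_j + sum_i phi_i psi_{j-i}):
  psi_1 = theta_1 + phi_1 = 0.319 + (0.173) = 0.492
Right-hand sides:
  c_0 = sigma^2 (1 + theta_1 psi_1) = 3 * (1 + (0.319)(0.492)) = 3 * 1.156948 = 3.470844
  c_1 = sigma^2 theta_1 = 3 * (0.319) = 0.957
  c_2 = 0
Equations for k = 0 and k = 1 (AR order 1):
  gamma(0) = phi_1 gamma(1) + c_0
  gamma(1) = phi_1 gamma(0) + c_1
Substituting the second into the first: gamma(0) (1 - phi_1^2) = c_0 + phi_1 c_1, so
  gamma(0) = (c_0 + phi_1 c_1) / (1 - phi_1^2) = (3.470844 + (0.173)(0.957)) / (1 - (0.173)^2) = 3.636405 / 0.970071 = 3.748597.
  gamma(1) = phi_1 gamma(0) + c_1 = (0.173)(3.748597) + (0.957) = 1.605507.
For k = 2 (> q): gamma(2) = phi_1 gamma(1) = (0.173)(1.605507) = 0.277753.
Therefore gamma(2) = 0.2778 (to 4 decimal places).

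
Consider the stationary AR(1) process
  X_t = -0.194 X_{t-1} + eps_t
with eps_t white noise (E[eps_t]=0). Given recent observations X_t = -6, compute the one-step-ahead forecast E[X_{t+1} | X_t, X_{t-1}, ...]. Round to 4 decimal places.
E[X_{t+1} \mid \mathcal F_t] = 1.1640

For an AR(p) model X_t = c + sum_i phi_i X_{t-i} + eps_t, the
one-step-ahead conditional mean is
  E[X_{t+1} | X_t, ...] = c + sum_i phi_i X_{t+1-i}.
Substitute known values:
  E[X_{t+1} | ...] = (-0.194) * (-6)
                   = 1.1640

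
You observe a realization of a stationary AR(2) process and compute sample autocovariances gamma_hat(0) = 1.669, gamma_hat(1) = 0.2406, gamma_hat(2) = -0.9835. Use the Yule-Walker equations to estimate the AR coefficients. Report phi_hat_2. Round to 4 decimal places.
\hat\phi_{2} = -0.6230

The Yule-Walker equations for an AR(p) process read, in matrix form,
  Gamma_p phi = r_p,   with   (Gamma_p)_{ij} = gamma(|i - j|),
                       (r_p)_i = gamma(i),   i,j = 1..p.
Substitute the sample gammas (Toeplitz matrix and right-hand side of size 2):
  Gamma_p = [[1.669, 0.2406], [0.2406, 1.669]]
  r_p     = [0.2406, -0.9835]
Written out:
  1.669 phi_1 + 0.2406 phi_2 = 0.2406
  0.2406 phi_1 + 1.669 phi_2 = -0.9835
Solve by Cramer's rule:
  det = gamma(0)^2 - gamma(1)^2 = (1.669)^2 - (0.2406)^2 = 2.785561 - 0.05788836 = 2.72767264
  phi_hat_1 = [gamma(1) gamma(0) - gamma(1) gamma(2)] / det = [(0.2406)(1.669) - (0.2406)(-0.9835)] / 2.72767264 = 0.6381915 / 2.72767264 = 0.234
  phi_hat_2 = [gamma(0) gamma(2) - gamma(1)^2] / det = [(1.669)(-0.9835) - (0.2406)^2] / 2.72767264 = -1.69934986 / 2.72767264 = -0.623
So phi_hat = [0.2340, -0.6230].
Therefore phi_hat_2 = -0.6230.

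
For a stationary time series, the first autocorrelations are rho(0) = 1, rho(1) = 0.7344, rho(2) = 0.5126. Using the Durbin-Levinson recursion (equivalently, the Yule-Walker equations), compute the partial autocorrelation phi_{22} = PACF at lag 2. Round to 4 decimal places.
\phi_{22} = -0.0581

The PACF at lag k is phi_{kk}, the last component of the solution
to the Yule-Walker system G_k phi = r_k where
  (G_k)_{ij} = rho(|i - j|), (r_k)_i = rho(i), i,j = 1..k.
Equivalently, Durbin-Levinson gives phi_{kk} iteratively:
  phi_{11} = rho(1)
  phi_{kk} = [rho(k) - sum_{j=1..k-1} phi_{k-1,j} rho(k-j)]
            / [1 - sum_{j=1..k-1} phi_{k-1,j} rho(j)],
  phi_{k,j} = phi_{k-1,j} - phi_{kk} phi_{k-1,k-j},  j = 1..k-1.
Step k = 1:
  phi_11 = rho(1) = 0.7344.
Step k = 2:
  phi_22 = [rho(2) - phi_11 rho(1)] / [1 - phi_11 rho(1)] = [0.5126 - (0.7344)(0.7344)] / [1 - (0.7344)(0.7344)]
         = -0.02674336 / 0.46065664 = -0.0581.
Therefore phi_{22} = -0.0581.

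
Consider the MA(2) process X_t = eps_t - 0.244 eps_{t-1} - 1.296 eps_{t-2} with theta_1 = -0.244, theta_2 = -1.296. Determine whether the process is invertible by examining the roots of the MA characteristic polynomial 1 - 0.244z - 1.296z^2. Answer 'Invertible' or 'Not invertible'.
\text{Not invertible}

The MA(q) characteristic polynomial is P(z) = 1 - 0.244z - 1.296z^2.
Invertibility requires all roots to lie outside the unit circle, i.e. |z| > 1 for every root.
Set 1 + (-0.244) z + (-1.296) z^2 = 0, i.e. a z^2 + b z + c = 0 with a = -1.296, b = -0.244, c = 1.
Discriminant D = b^2 - 4ac = (-0.244)^2 - 4*(-1.296)*1 = 0.059536 - (-5.184) = 5.243536.
D >= 0, so the roots are real: z = (-b +/- sqrt(D)) / (2a) = (0.244 +/- 2.289877) / (-2.592).
  z_1 = (0.244 + 2.289877) / (-2.592) = -0.9776,   |z_1| = 0.9776.
  z_2 = (0.244 - 2.289877) / (-2.592) = 0.7893,   |z_2| = 0.7893.
Moduli of all roots: 0.9776, 0.7893.
All moduli strictly greater than 1? No.
Verdict: Not invertible.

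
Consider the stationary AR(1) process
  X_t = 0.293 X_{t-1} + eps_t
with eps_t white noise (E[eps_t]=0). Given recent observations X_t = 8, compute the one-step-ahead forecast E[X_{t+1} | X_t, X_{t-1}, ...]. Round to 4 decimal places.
E[X_{t+1} \mid \mathcal F_t] = 2.3440

For an AR(p) model X_t = c + sum_i phi_i X_{t-i} + eps_t, the
one-step-ahead conditional mean is
  E[X_{t+1} | X_t, ...] = c + sum_i phi_i X_{t+1-i}.
Substitute known values:
  E[X_{t+1} | ...] = (0.293) * (8)
                   = 2.3440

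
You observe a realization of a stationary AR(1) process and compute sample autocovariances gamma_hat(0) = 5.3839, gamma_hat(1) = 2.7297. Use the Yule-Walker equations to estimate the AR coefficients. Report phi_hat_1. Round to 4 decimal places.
\hat\phi_{1} = 0.5070

The Yule-Walker equations for an AR(p) process read, in matrix form,
  Gamma_p phi = r_p,   with   (Gamma_p)_{ij} = gamma(|i - j|),
                       (r_p)_i = gamma(i),   i,j = 1..p.
Substitute the sample gammas (Toeplitz matrix and right-hand side of size 1):
  Gamma_p = [[5.3839]]
  r_p     = [2.7297]
With p = 1 this is the single equation gamma(0) phi_1 = gamma(1):
  phi_hat_1 = gamma(1) / gamma(0) = 2.7297 / 5.3839 = 0.5070.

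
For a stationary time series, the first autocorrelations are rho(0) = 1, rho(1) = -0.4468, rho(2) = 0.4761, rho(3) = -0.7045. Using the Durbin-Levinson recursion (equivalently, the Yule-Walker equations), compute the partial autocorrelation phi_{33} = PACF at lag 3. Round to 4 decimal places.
\phi_{33} = -0.5830

The PACF at lag k is phi_{kk}, the last component of the solution
to the Yule-Walker system G_k phi = r_k where
  (G_k)_{ij} = rho(|i - j|), (r_k)_i = rho(i), i,j = 1..k.
Equivalently, Durbin-Levinson gives phi_{kk} iteratively:
  phi_{11} = rho(1)
  phi_{kk} = [rho(k) - sum_{j=1..k-1} phi_{k-1,j} rho(k-j)]
            / [1 - sum_{j=1..k-1} phi_{k-1,j} rho(j)],
  phi_{k,j} = phi_{k-1,j} - phi_{kk} phi_{k-1,k-j},  j = 1..k-1.
Step k = 1:
  phi_11 = rho(1) = -0.4468.
Step k = 2:
  phi_22 = [rho(2) - phi_11 rho(1)] / [1 - phi_11 rho(1)] = [0.4761 - (-0.4468)(-0.4468)] / [1 - (-0.4468)(-0.4468)]
         = 0.27646976 / 0.80036976 = 0.345428.
  Update: phi_21 = phi_11 - phi_22 phi_11 = -0.4468 - (0.345428)(-0.4468) = -0.292463.
Step k = 3:
  phi_33 = [rho(3) - phi_21 rho(2) - phi_22 rho(1)] / [1 - phi_21 rho(1) - phi_22 rho(2)]
    numerator   = -0.7045 - (-0.292463)(0.4761) - (0.345428)(-0.4468) = -0.41092135
    denominator = 1 - (-0.292463)(-0.4468) - (0.345428)(0.4761) = 0.70486949
  phi_33 = -0.41092135 / 0.70486949 = -0.583.
Therefore phi_{33} = -0.5830.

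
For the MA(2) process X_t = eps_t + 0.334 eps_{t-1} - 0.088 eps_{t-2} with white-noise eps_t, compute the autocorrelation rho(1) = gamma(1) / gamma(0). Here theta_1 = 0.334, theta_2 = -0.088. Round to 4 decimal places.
\rho(1) = 0.2721

For an MA(q) process with theta_0 = 1, the autocovariance is
  gamma(k) = sigma^2 * sum_{i=0..q-k} theta_i * theta_{i+k},
and rho(k) = gamma(k) / gamma(0). Sigma^2 cancels.
  numerator   = (1)*(0.334) + (0.334)*(-0.088) = 0.304608.
  denominator = (1)^2 + (0.334)^2 + (-0.088)^2 = 1.1193.
  rho(1) = 0.304608 / 1.1193 = 0.2721.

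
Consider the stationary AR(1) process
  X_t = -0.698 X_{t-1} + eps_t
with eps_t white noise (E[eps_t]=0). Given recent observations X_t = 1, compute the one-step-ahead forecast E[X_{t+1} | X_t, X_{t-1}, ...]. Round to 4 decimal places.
E[X_{t+1} \mid \mathcal F_t] = -0.6980

For an AR(p) model X_t = c + sum_i phi_i X_{t-i} + eps_t, the
one-step-ahead conditional mean is
  E[X_{t+1} | X_t, ...] = c + sum_i phi_i X_{t+1-i}.
Substitute known values:
  E[X_{t+1} | ...] = (-0.698) * (1)
                   = -0.6980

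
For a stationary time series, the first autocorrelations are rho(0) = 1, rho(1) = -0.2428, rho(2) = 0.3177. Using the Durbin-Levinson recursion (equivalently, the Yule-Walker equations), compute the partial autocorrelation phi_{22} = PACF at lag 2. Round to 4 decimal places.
\phi_{22} = 0.2750

The PACF at lag k is phi_{kk}, the last component of the solution
to the Yule-Walker system G_k phi = r_k where
  (G_k)_{ij} = rho(|i - j|), (r_k)_i = rho(i), i,j = 1..k.
Equivalently, Durbin-Levinson gives phi_{kk} iteratively:
  phi_{11} = rho(1)
  phi_{kk} = [rho(k) - sum_{j=1..k-1} phi_{k-1,j} rho(k-j)]
            / [1 - sum_{j=1..k-1} phi_{k-1,j} rho(j)],
  phi_{k,j} = phi_{k-1,j} - phi_{kk} phi_{k-1,k-j},  j = 1..k-1.
Step k = 1:
  phi_11 = rho(1) = -0.2428.
Step k = 2:
  phi_22 = [rho(2) - phi_11 rho(1)] / [1 - phi_11 rho(1)] = [0.3177 - (-0.2428)(-0.2428)] / [1 - (-0.2428)(-0.2428)]
         = 0.25874816 / 0.94104816 = 0.275.
Therefore phi_{22} = 0.2750.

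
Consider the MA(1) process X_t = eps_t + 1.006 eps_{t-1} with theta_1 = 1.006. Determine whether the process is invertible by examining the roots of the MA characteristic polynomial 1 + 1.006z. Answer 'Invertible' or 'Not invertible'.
\text{Not invertible}

The MA(q) characteristic polynomial is P(z) = 1 + 1.006z.
Invertibility requires all roots to lie outside the unit circle, i.e. |z| > 1 for every root.
This is linear in z: 1 + (1.006) z = 0  =>  z = -1/(1.006) = -0.994036,  |z| = 0.994036.
Moduli of all roots: 0.9940.
All moduli strictly greater than 1? No.
Verdict: Not invertible.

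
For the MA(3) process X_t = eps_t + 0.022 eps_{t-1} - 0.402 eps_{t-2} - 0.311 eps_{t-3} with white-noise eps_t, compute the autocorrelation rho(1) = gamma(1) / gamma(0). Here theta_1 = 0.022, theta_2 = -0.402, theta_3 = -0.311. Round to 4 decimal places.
\rho(1) = 0.1098

For an MA(q) process with theta_0 = 1, the autocovariance is
  gamma(k) = sigma^2 * sum_{i=0..q-k} theta_i * theta_{i+k},
and rho(k) = gamma(k) / gamma(0). Sigma^2 cancels.
  numerator   = (1)*(0.022) + (0.022)*(-0.402) + (-0.402)*(-0.311) = 0.138178.
  denominator = (1)^2 + (0.022)^2 + (-0.402)^2 + (-0.311)^2 = 1.258809.
  rho(1) = 0.138178 / 1.258809 = 0.1098.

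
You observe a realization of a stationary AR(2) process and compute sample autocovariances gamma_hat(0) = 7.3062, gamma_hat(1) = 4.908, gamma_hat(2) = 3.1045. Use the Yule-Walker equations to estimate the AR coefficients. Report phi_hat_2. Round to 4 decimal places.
\hat\phi_{2} = -0.0480

The Yule-Walker equations for an AR(p) process read, in matrix form,
  Gamma_p phi = r_p,   with   (Gamma_p)_{ij} = gamma(|i - j|),
                       (r_p)_i = gamma(i),   i,j = 1..p.
Substitute the sample gammas (Toeplitz matrix and right-hand side of size 2):
  Gamma_p = [[7.3062, 4.908], [4.908, 7.3062]]
  r_p     = [4.908, 3.1045]
Written out:
  7.3062 phi_1 + 4.908 phi_2 = 4.908
  4.908 phi_1 + 7.3062 phi_2 = 3.1045
Solve by Cramer's rule:
  det = gamma(0)^2 - gamma(1)^2 = (7.3062)^2 - (4.908)^2 = 53.38055844 - 24.088464 = 29.29209444
  phi_hat_1 = [gamma(1) gamma(0) - gamma(1) gamma(2)] / det = [(4.908)(7.3062) - (4.908)(3.1045)] / 29.29209444 = 20.6219436 / 29.29209444 = 0.704
  phi_hat_2 = [gamma(0) gamma(2) - gamma(1)^2] / det = [(7.3062)(3.1045) - (4.908)^2] / 29.29209444 = -1.4063661 / 29.29209444 = -0.048
So phi_hat = [0.7040, -0.0480].
Therefore phi_hat_2 = -0.0480.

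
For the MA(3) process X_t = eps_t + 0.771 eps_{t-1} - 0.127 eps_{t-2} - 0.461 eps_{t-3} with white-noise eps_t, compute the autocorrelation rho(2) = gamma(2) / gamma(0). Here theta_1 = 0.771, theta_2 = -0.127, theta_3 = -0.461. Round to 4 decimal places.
\rho(2) = -0.2646

For an MA(q) process with theta_0 = 1, the autocovariance is
  gamma(k) = sigma^2 * sum_{i=0..q-k} theta_i * theta_{i+k},
and rho(k) = gamma(k) / gamma(0). Sigma^2 cancels.
  numerator   = (1)*(-0.127) + (0.771)*(-0.461) = -0.482431.
  denominator = (1)^2 + (0.771)^2 + (-0.127)^2 + (-0.461)^2 = 1.823091.
  rho(2) = -0.482431 / 1.823091 = -0.2646.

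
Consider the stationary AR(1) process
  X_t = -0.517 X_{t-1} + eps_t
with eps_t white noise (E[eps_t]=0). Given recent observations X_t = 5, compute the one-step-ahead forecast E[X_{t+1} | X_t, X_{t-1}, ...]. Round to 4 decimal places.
E[X_{t+1} \mid \mathcal F_t] = -2.5850

For an AR(p) model X_t = c + sum_i phi_i X_{t-i} + eps_t, the
one-step-ahead conditional mean is
  E[X_{t+1} | X_t, ...] = c + sum_i phi_i X_{t+1-i}.
Substitute known values:
  E[X_{t+1} | ...] = (-0.517) * (5)
                   = -2.5850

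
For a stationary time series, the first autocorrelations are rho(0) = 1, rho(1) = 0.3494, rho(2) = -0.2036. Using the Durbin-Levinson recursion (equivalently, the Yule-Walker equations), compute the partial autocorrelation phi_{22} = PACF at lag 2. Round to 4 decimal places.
\phi_{22} = -0.3710

The PACF at lag k is phi_{kk}, the last component of the solution
to the Yule-Walker system G_k phi = r_k where
  (G_k)_{ij} = rho(|i - j|), (r_k)_i = rho(i), i,j = 1..k.
Equivalently, Durbin-Levinson gives phi_{kk} iteratively:
  phi_{11} = rho(1)
  phi_{kk} = [rho(k) - sum_{j=1..k-1} phi_{k-1,j} rho(k-j)]
            / [1 - sum_{j=1..k-1} phi_{k-1,j} rho(j)],
  phi_{k,j} = phi_{k-1,j} - phi_{kk} phi_{k-1,k-j},  j = 1..k-1.
Step k = 1:
  phi_11 = rho(1) = 0.3494.
Step k = 2:
  phi_22 = [rho(2) - phi_11 rho(1)] / [1 - phi_11 rho(1)] = [-0.2036 - (0.3494)(0.3494)] / [1 - (0.3494)(0.3494)]
         = -0.32568036 / 0.87791964 = -0.371.
Therefore phi_{22} = -0.3710.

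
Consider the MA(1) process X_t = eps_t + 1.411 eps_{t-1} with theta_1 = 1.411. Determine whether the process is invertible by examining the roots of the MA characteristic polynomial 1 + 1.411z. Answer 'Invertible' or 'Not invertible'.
\text{Not invertible}

The MA(q) characteristic polynomial is P(z) = 1 + 1.411z.
Invertibility requires all roots to lie outside the unit circle, i.e. |z| > 1 for every root.
This is linear in z: 1 + (1.411) z = 0  =>  z = -1/(1.411) = -0.708717,  |z| = 0.708717.
Moduli of all roots: 0.7087.
All moduli strictly greater than 1? No.
Verdict: Not invertible.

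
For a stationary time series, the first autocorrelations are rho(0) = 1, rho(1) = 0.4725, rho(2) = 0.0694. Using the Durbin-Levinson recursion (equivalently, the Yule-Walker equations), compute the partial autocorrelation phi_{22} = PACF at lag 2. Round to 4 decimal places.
\phi_{22} = -0.1981

The PACF at lag k is phi_{kk}, the last component of the solution
to the Yule-Walker system G_k phi = r_k where
  (G_k)_{ij} = rho(|i - j|), (r_k)_i = rho(i), i,j = 1..k.
Equivalently, Durbin-Levinson gives phi_{kk} iteratively:
  phi_{11} = rho(1)
  phi_{kk} = [rho(k) - sum_{j=1..k-1} phi_{k-1,j} rho(k-j)]
            / [1 - sum_{j=1..k-1} phi_{k-1,j} rho(j)],
  phi_{k,j} = phi_{k-1,j} - phi_{kk} phi_{k-1,k-j},  j = 1..k-1.
Step k = 1:
  phi_11 = rho(1) = 0.4725.
Step k = 2:
  phi_22 = [rho(2) - phi_11 rho(1)] / [1 - phi_11 rho(1)] = [0.0694 - (0.4725)(0.4725)] / [1 - (0.4725)(0.4725)]
         = -0.15385625 / 0.77674375 = -0.1981.
Therefore phi_{22} = -0.1981.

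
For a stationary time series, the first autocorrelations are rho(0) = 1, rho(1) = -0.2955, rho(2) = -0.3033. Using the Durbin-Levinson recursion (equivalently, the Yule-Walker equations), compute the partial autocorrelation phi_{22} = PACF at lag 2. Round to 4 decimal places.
\phi_{22} = -0.4280

The PACF at lag k is phi_{kk}, the last component of the solution
to the Yule-Walker system G_k phi = r_k where
  (G_k)_{ij} = rho(|i - j|), (r_k)_i = rho(i), i,j = 1..k.
Equivalently, Durbin-Levinson gives phi_{kk} iteratively:
  phi_{11} = rho(1)
  phi_{kk} = [rho(k) - sum_{j=1..k-1} phi_{k-1,j} rho(k-j)]
            / [1 - sum_{j=1..k-1} phi_{k-1,j} rho(j)],
  phi_{k,j} = phi_{k-1,j} - phi_{kk} phi_{k-1,k-j},  j = 1..k-1.
Step k = 1:
  phi_11 = rho(1) = -0.2955.
Step k = 2:
  phi_22 = [rho(2) - phi_11 rho(1)] / [1 - phi_11 rho(1)] = [-0.3033 - (-0.2955)(-0.2955)] / [1 - (-0.2955)(-0.2955)]
         = -0.39062025 / 0.91267975 = -0.428.
Therefore phi_{22} = -0.4280.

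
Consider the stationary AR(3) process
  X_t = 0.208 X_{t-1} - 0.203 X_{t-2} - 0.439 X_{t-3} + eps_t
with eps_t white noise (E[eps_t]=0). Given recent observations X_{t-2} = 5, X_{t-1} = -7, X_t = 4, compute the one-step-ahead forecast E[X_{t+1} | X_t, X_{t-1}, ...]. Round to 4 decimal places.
E[X_{t+1} \mid \mathcal F_t] = 0.0580

For an AR(p) model X_t = c + sum_i phi_i X_{t-i} + eps_t, the
one-step-ahead conditional mean is
  E[X_{t+1} | X_t, ...] = c + sum_i phi_i X_{t+1-i}.
Substitute known values:
  E[X_{t+1} | ...] = (0.208) * (4) + (-0.203) * (-7) + (-0.439) * (5)
                   = 0.0580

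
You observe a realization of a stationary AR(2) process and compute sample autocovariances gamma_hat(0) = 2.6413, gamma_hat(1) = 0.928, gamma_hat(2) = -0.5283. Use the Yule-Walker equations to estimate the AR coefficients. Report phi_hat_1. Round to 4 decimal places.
\hat\phi_{1} = 0.4810

The Yule-Walker equations for an AR(p) process read, in matrix form,
  Gamma_p phi = r_p,   with   (Gamma_p)_{ij} = gamma(|i - j|),
                       (r_p)_i = gamma(i),   i,j = 1..p.
Substitute the sample gammas (Toeplitz matrix and right-hand side of size 2):
  Gamma_p = [[2.6413, 0.928], [0.928, 2.6413]]
  r_p     = [0.928, -0.5283]
Written out:
  2.6413 phi_1 + 0.928 phi_2 = 0.928
  0.928 phi_1 + 2.6413 phi_2 = -0.5283
Solve by Cramer's rule:
  det = gamma(0)^2 - gamma(1)^2 = (2.6413)^2 - (0.928)^2 = 6.97646569 - 0.861184 = 6.11528169
  phi_hat_1 = [gamma(1) gamma(0) - gamma(1) gamma(2)] / det = [(0.928)(2.6413) - (0.928)(-0.5283)] / 6.11528169 = 2.9413888 / 6.11528169 = 0.481
  phi_hat_2 = [gamma(0) gamma(2) - gamma(1)^2] / det = [(2.6413)(-0.5283) - (0.928)^2] / 6.11528169 = -2.25658279 / 6.11528169 = -0.369
So phi_hat = [0.4810, -0.3690].
Therefore phi_hat_1 = 0.4810.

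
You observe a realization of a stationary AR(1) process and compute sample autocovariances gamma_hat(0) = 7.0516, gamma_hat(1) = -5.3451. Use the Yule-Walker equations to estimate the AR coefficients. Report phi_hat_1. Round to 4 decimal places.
\hat\phi_{1} = -0.7580

The Yule-Walker equations for an AR(p) process read, in matrix form,
  Gamma_p phi = r_p,   with   (Gamma_p)_{ij} = gamma(|i - j|),
                       (r_p)_i = gamma(i),   i,j = 1..p.
Substitute the sample gammas (Toeplitz matrix and right-hand side of size 1):
  Gamma_p = [[7.0516]]
  r_p     = [-5.3451]
With p = 1 this is the single equation gamma(0) phi_1 = gamma(1):
  phi_hat_1 = gamma(1) / gamma(0) = -5.3451 / 7.0516 = -0.7580.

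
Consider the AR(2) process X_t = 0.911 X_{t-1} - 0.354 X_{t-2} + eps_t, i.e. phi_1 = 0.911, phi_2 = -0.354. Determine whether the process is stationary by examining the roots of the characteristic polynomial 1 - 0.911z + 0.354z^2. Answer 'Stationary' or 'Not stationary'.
\text{Stationary}

The AR(p) characteristic polynomial is P(z) = 1 - 0.911z + 0.354z^2.
Stationarity requires all roots to lie outside the unit circle, i.e. |z| > 1 for every root.
Set 1 + (-0.911) z + (0.354) z^2 = 0, i.e. a z^2 + b z + c = 0 with a = 0.354, b = -0.911, c = 1.
Discriminant D = b^2 - 4ac = (-0.911)^2 - 4*(0.354)*1 = 0.829921 - (1.416) = -0.586079.
D < 0, so the roots are the complex-conjugate pair z = (-b +/- i sqrt(-D)) / (2a) = 1.2867 +/- 1.0813i.
For a conjugate pair |z|^2 = z * conj(z) = (product of roots) = c/a = 1/(0.354) = 2.824859, so |z| = sqrt(2.824859) = 1.6807 for both roots.
Moduli of all roots: 1.6807, 1.6807.
All moduli strictly greater than 1? Yes.
Verdict: Stationary.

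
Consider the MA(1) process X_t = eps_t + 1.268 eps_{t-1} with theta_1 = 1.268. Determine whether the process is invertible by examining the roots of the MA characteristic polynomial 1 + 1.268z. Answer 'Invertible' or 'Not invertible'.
\text{Not invertible}

The MA(q) characteristic polynomial is P(z) = 1 + 1.268z.
Invertibility requires all roots to lie outside the unit circle, i.e. |z| > 1 for every root.
This is linear in z: 1 + (1.268) z = 0  =>  z = -1/(1.268) = -0.788644,  |z| = 0.788644.
Moduli of all roots: 0.7886.
All moduli strictly greater than 1? No.
Verdict: Not invertible.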